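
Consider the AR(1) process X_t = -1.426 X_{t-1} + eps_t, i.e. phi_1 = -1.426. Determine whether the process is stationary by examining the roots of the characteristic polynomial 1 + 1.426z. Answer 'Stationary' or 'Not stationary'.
\text{Not stationary}

The AR(p) characteristic polynomial is P(z) = 1 + 1.426z.
Stationarity requires all roots to lie outside the unit circle, i.e. |z| > 1 for every root.
This is linear in z: 1 + (1.426) z = 0  =>  z = -1/(1.426) = -0.701262,  |z| = 0.701262.
Moduli of all roots: 0.7013.
All moduli strictly greater than 1? No.
Verdict: Not stationary.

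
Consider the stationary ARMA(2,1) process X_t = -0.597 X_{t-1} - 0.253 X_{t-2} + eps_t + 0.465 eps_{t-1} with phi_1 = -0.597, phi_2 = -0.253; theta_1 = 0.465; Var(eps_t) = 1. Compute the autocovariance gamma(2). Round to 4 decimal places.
\gamma(2) = -0.1880

Multiply the model equation by X_{t-k} and take expectations. With theta_0 = psi_0 = 1 and psi_j the MA(infinity) weights, this gives
  gamma(k) - sum_i phi_i gamma(k-i) = c_k,
  c_k = sigma^2 * sum_{j=k..q} theta_j psi_{j-k}   (c_k = 0 for k > q),
using gamma(-m) = gamma(m).
psi-weights needed (psi_j = theta_j + sum_i phi_i psi_{j-i}):
  psi_1 = theta_1 + phi_1 = 0.465 + (-0.597) = -0.132
Right-hand sides:
  c_0 = sigma^2 (1 + theta_1 psi_1) = 1 * (1 + (0.465)(-0.132)) = 1 * 0.93862 = 0.93862
  c_1 = sigma^2 theta_1 = 1 * (0.465) = 0.465
  c_2 = 0
Equations for k = 0, 1, 2 (AR order 2, c_2 = 0):
  (E0) gamma(0) = phi_1 gamma(1) + phi_2 gamma(2) + c_0
  (E1) gamma(1) = phi_1 gamma(0) + phi_2 gamma(1) + c_1
  (E2) gamma(2) = phi_1 gamma(1) + phi_2 gamma(0)
From (E1): gamma(1) = A gamma(0) + B with
  A = phi_1 / (1 - phi_2) = -0.597 / 1.253 = -0.476457,   B = c_1 / (1 - phi_2) = 0.465 / 1.253 = 0.371109.
Insert (E2) into (E0): gamma(0) (1 - phi_2^2) = phi_1 (1 + phi_2) gamma(1) + c_0.
  phi_1 (1 + phi_2) = (-0.597)(0.747) = -0.445959,   1 - phi_2^2 = 0.935991.
Replace gamma(1) by A gamma(0) + B and collect gamma(0):
  gamma(0) [0.935991 - (-0.445959)(-0.476457)] = (-0.445959)(0.371109) + 0.93862
  gamma(0) * 0.723511 = 0.77312
  gamma(0) = 0.77312 / 0.723511 = 1.068568.
  gamma(1) = A gamma(0) + B = (-0.476457)(1.068568) + (0.371109) = -0.138017.
  gamma(2) = phi_1 gamma(1) + phi_2 gamma(0) = (-0.597)(-0.138017) + (-0.253)(1.068568) = -0.187952.
Therefore gamma(2) = -0.1880 (to 4 decimal places).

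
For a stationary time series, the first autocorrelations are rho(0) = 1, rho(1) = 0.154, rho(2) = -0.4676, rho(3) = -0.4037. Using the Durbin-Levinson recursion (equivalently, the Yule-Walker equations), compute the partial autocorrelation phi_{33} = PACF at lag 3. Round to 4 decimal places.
\phi_{33} = -0.2990

The PACF at lag k is phi_{kk}, the last component of the solution
to the Yule-Walker system G_k phi = r_k where
  (G_k)_{ij} = rho(|i - j|), (r_k)_i = rho(i), i,j = 1..k.
Equivalently, Durbin-Levinson gives phi_{kk} iteratively:
  phi_{11} = rho(1)
  phi_{kk} = [rho(k) - sum_{j=1..k-1} phi_{k-1,j} rho(k-j)]
            / [1 - sum_{j=1..k-1} phi_{k-1,j} rho(j)],
  phi_{k,j} = phi_{k-1,j} - phi_{kk} phi_{k-1,k-j},  j = 1..k-1.
Step k = 1:
  phi_11 = rho(1) = 0.154.
Step k = 2:
  phi_22 = [rho(2) - phi_11 rho(1)] / [1 - phi_11 rho(1)] = [-0.4676 - (0.154)(0.154)] / [1 - (0.154)(0.154)]
         = -0.491316 / 0.976284 = -0.503251.
  Update: phi_21 = phi_11 - phi_22 phi_11 = 0.154 - (-0.503251)(0.154) = 0.231501.
Step k = 3:
  phi_33 = [rho(3) - phi_21 rho(2) - phi_22 rho(1)] / [1 - phi_21 rho(1) - phi_22 rho(2)]
    numerator   = -0.4037 - (0.231501)(-0.4676) - (-0.503251)(0.154) = -0.21794962
    denominator = 1 - (0.231501)(0.154) - (-0.503251)(-0.4676) = 0.72902868
  phi_33 = -0.21794962 / 0.72902868 = -0.299.
Therefore phi_{33} = -0.2990.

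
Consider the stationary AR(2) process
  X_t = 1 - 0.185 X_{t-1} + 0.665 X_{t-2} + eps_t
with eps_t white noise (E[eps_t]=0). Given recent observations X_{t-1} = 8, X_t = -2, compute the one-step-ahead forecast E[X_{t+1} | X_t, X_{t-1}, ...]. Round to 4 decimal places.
E[X_{t+1} \mid \mathcal F_t] = 6.6900

For an AR(p) model X_t = c + sum_i phi_i X_{t-i} + eps_t, the
one-step-ahead conditional mean is
  E[X_{t+1} | X_t, ...] = c + sum_i phi_i X_{t+1-i}.
Substitute known values:
  E[X_{t+1} | ...] = 1 + (-0.185) * (-2) + (0.665) * (8)
                   = 6.6900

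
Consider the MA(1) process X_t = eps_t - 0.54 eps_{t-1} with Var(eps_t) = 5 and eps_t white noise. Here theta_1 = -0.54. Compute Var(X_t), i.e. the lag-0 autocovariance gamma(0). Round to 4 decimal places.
\gamma(0) = 6.4580

For an MA(q) process X_t = eps_t + sum_i theta_i eps_{t-i} with
Var(eps_t) = sigma^2, the variance is
  gamma(0) = sigma^2 * (1 + sum_i theta_i^2).
  sum_i theta_i^2 = (-0.54)^2 = 0.2916.
  gamma(0) = 5 * (1 + 0.2916) = 5 * 1.2916 = 6.458, which rounds to 6.4580.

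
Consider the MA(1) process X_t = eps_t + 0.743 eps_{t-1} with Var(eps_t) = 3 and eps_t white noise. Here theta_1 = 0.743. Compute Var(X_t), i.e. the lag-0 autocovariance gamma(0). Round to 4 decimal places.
\gamma(0) = 4.6561

For an MA(q) process X_t = eps_t + sum_i theta_i eps_{t-i} with
Var(eps_t) = sigma^2, the variance is
  gamma(0) = sigma^2 * (1 + sum_i theta_i^2).
  sum_i theta_i^2 = (0.743)^2 = 0.552049.
  gamma(0) = 3 * (1 + 0.552049) = 3 * 1.552049 = 4.656147, which rounds to 4.6561.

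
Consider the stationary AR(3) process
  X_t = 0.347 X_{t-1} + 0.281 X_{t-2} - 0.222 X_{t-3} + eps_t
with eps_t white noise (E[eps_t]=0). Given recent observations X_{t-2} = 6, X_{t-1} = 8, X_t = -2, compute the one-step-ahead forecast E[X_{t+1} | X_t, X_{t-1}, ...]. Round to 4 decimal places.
E[X_{t+1} \mid \mathcal F_t] = 0.2220

For an AR(p) model X_t = c + sum_i phi_i X_{t-i} + eps_t, the
one-step-ahead conditional mean is
  E[X_{t+1} | X_t, ...] = c + sum_i phi_i X_{t+1-i}.
Substitute known values:
  E[X_{t+1} | ...] = (0.347) * (-2) + (0.281) * (8) + (-0.222) * (6)
                   = 0.2220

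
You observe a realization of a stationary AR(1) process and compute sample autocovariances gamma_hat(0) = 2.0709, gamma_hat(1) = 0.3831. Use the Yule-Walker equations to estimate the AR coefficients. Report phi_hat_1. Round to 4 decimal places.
\hat\phi_{1} = 0.1850

The Yule-Walker equations for an AR(p) process read, in matrix form,
  Gamma_p phi = r_p,   with   (Gamma_p)_{ij} = gamma(|i - j|),
                       (r_p)_i = gamma(i),   i,j = 1..p.
Substitute the sample gammas (Toeplitz matrix and right-hand side of size 1):
  Gamma_p = [[2.0709]]
  r_p     = [0.3831]
With p = 1 this is the single equation gamma(0) phi_1 = gamma(1):
  phi_hat_1 = gamma(1) / gamma(0) = 0.3831 / 2.0709 = 0.1850.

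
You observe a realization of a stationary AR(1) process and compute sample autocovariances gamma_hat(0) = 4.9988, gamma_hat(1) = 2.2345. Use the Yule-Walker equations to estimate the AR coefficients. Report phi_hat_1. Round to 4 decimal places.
\hat\phi_{1} = 0.4470

The Yule-Walker equations for an AR(p) process read, in matrix form,
  Gamma_p phi = r_p,   with   (Gamma_p)_{ij} = gamma(|i - j|),
                       (r_p)_i = gamma(i),   i,j = 1..p.
Substitute the sample gammas (Toeplitz matrix and right-hand side of size 1):
  Gamma_p = [[4.9988]]
  r_p     = [2.2345]
With p = 1 this is the single equation gamma(0) phi_1 = gamma(1):
  phi_hat_1 = gamma(1) / gamma(0) = 2.2345 / 4.9988 = 0.4470.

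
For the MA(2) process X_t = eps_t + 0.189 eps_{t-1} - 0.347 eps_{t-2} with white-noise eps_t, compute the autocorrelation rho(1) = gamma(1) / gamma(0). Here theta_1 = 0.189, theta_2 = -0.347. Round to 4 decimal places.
\rho(1) = 0.1068

For an MA(q) process with theta_0 = 1, the autocovariance is
  gamma(k) = sigma^2 * sum_{i=0..q-k} theta_i * theta_{i+k},
and rho(k) = gamma(k) / gamma(0). Sigma^2 cancels.
  numerator   = (1)*(0.189) + (0.189)*(-0.347) = 0.123417.
  denominator = (1)^2 + (0.189)^2 + (-0.347)^2 = 1.15613.
  rho(1) = 0.123417 / 1.15613 = 0.1068.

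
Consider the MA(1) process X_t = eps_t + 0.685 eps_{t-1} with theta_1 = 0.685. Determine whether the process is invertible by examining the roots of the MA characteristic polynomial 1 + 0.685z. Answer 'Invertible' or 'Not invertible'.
\text{Invertible}

The MA(q) characteristic polynomial is P(z) = 1 + 0.685z.
Invertibility requires all roots to lie outside the unit circle, i.e. |z| > 1 for every root.
This is linear in z: 1 + (0.685) z = 0  =>  z = -1/(0.685) = -1.459854,  |z| = 1.459854.
Moduli of all roots: 1.4599.
All moduli strictly greater than 1? Yes.
Verdict: Invertible.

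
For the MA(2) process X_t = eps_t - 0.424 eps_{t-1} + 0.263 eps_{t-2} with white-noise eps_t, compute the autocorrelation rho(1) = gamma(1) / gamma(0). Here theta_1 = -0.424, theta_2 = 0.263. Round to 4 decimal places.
\rho(1) = -0.4288

For an MA(q) process with theta_0 = 1, the autocovariance is
  gamma(k) = sigma^2 * sum_{i=0..q-k} theta_i * theta_{i+k},
and rho(k) = gamma(k) / gamma(0). Sigma^2 cancels.
  numerator   = (1)*(-0.424) + (-0.424)*(0.263) = -0.535512.
  denominator = (1)^2 + (-0.424)^2 + (0.263)^2 = 1.248945.
  rho(1) = -0.535512 / 1.248945 = -0.4288.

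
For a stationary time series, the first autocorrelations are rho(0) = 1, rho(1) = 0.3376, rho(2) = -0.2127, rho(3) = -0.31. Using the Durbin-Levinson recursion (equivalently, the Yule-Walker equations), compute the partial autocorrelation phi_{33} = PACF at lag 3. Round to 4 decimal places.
\phi_{33} = -0.1140

The PACF at lag k is phi_{kk}, the last component of the solution
to the Yule-Walker system G_k phi = r_k where
  (G_k)_{ij} = rho(|i - j|), (r_k)_i = rho(i), i,j = 1..k.
Equivalently, Durbin-Levinson gives phi_{kk} iteratively:
  phi_{11} = rho(1)
  phi_{kk} = [rho(k) - sum_{j=1..k-1} phi_{k-1,j} rho(k-j)]
            / [1 - sum_{j=1..k-1} phi_{k-1,j} rho(j)],
  phi_{k,j} = phi_{k-1,j} - phi_{kk} phi_{k-1,k-j},  j = 1..k-1.
Step k = 1:
  phi_11 = rho(1) = 0.3376.
Step k = 2:
  phi_22 = [rho(2) - phi_11 rho(1)] / [1 - phi_11 rho(1)] = [-0.2127 - (0.3376)(0.3376)] / [1 - (0.3376)(0.3376)]
         = -0.32667376 / 0.88602624 = -0.368695.
  Update: phi_21 = phi_11 - phi_22 phi_11 = 0.3376 - (-0.368695)(0.3376) = 0.462072.
Step k = 3:
  phi_33 = [rho(3) - phi_21 rho(2) - phi_22 rho(1)] / [1 - phi_21 rho(1) - phi_22 rho(2)]
    numerator   = -0.31 - (0.462072)(-0.2127) - (-0.368695)(0.3376) = -0.08724583
    denominator = 1 - (0.462072)(0.3376) - (-0.368695)(-0.2127) = 0.76558314
  phi_33 = -0.08724583 / 0.76558314 = -0.114.
Therefore phi_{33} = -0.1140.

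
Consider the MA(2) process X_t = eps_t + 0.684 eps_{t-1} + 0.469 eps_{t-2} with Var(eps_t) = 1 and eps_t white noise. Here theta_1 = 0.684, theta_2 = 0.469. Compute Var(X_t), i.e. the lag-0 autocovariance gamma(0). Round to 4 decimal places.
\gamma(0) = 1.6878

For an MA(q) process X_t = eps_t + sum_i theta_i eps_{t-i} with
Var(eps_t) = sigma^2, the variance is
  gamma(0) = sigma^2 * (1 + sum_i theta_i^2).
  sum_i theta_i^2 = (0.684)^2 + (0.469)^2 = 0.467856 + 0.219961 = 0.687817.
  gamma(0) = 1 * (1 + 0.687817) = 1 * 1.687817 = 1.687817, which rounds to 1.6878.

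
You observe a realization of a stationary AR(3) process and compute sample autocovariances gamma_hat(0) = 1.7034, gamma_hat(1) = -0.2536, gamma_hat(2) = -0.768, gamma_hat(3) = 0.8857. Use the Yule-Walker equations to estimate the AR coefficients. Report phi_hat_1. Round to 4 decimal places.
\hat\phi_{1} = 0.0041

The Yule-Walker equations for an AR(p) process read, in matrix form,
  Gamma_p phi = r_p,   with   (Gamma_p)_{ij} = gamma(|i - j|),
                       (r_p)_i = gamma(i),   i,j = 1..p.
Substitute the sample gammas (Toeplitz matrix and right-hand side of size 3):
  Gamma_p = [[1.7034, -0.2536, -0.768], [-0.2536, 1.7034, -0.2536], [-0.768, -0.2536, 1.7034]]
  r_p     = [-0.2536, -0.768, 0.8857]
Written out (R1..R3):
  (R1) 1.7034 phi_1 - 0.2536 phi_2 - 0.768 phi_3 = -0.2536
  (R2) -0.2536 phi_1 + 1.7034 phi_2 - 0.2536 phi_3 = -0.768
  (R3) -0.768 phi_1 - 0.2536 phi_2 + 1.7034 phi_3 = 0.8857
Gaussian elimination:
  R2 <- R2 - (-0.2536/1.7034) R1 = R2 - (-0.148879) R1:  1.665644 phi_2 - 0.367939 phi_3 = -0.805756
  R3 <- R3 - (-0.768/1.7034) R1 = R3 - (-0.450863) R1:  -0.367939 phi_2 + 1.357137 phi_3 = 0.771361
  R3 <- R3 - (-0.367939/1.665644) R2 = R3 - (-0.220899) R2:  1.27586 phi_3 = 0.593371
Back-substitution:
  phi_hat_3 = 0.593371 / 1.27586 = 0.465075
  phi_hat_2 = (-0.805756 - (-0.367939)(0.465075)) / 1.665644 = -0.381016
  phi_hat_1 = (-0.2536 - (-0.2536)(-0.381016) - (-0.768)(0.465075)) / 1.7034 = 0.004081
So phi_hat = [0.0041, -0.3810, 0.4651].
Therefore phi_hat_1 = 0.0041.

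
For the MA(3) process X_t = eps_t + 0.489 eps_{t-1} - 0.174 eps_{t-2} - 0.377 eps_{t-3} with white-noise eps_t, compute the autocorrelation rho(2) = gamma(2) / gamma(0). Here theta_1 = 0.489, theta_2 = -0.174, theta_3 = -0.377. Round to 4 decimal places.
\rho(2) = -0.2539

For an MA(q) process with theta_0 = 1, the autocovariance is
  gamma(k) = sigma^2 * sum_{i=0..q-k} theta_i * theta_{i+k},
and rho(k) = gamma(k) / gamma(0). Sigma^2 cancels.
  numerator   = (1)*(-0.174) + (0.489)*(-0.377) = -0.358353.
  denominator = (1)^2 + (0.489)^2 + (-0.174)^2 + (-0.377)^2 = 1.411526.
  rho(2) = -0.358353 / 1.411526 = -0.2539.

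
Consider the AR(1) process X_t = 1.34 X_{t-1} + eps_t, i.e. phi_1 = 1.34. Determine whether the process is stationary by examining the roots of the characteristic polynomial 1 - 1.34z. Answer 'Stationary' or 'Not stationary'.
\text{Not stationary}

The AR(p) characteristic polynomial is P(z) = 1 - 1.34z.
Stationarity requires all roots to lie outside the unit circle, i.e. |z| > 1 for every root.
This is linear in z: 1 + (-1.34) z = 0  =>  z = -1/(-1.34) = 0.746269,  |z| = 0.746269.
Moduli of all roots: 0.7463.
All moduli strictly greater than 1? No.
Verdict: Not stationary.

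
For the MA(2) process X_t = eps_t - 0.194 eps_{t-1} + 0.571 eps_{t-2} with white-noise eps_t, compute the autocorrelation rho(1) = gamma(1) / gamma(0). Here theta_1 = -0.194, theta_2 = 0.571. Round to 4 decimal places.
\rho(1) = -0.2235

For an MA(q) process with theta_0 = 1, the autocovariance is
  gamma(k) = sigma^2 * sum_{i=0..q-k} theta_i * theta_{i+k},
and rho(k) = gamma(k) / gamma(0). Sigma^2 cancels.
  numerator   = (1)*(-0.194) + (-0.194)*(0.571) = -0.304774.
  denominator = (1)^2 + (-0.194)^2 + (0.571)^2 = 1.363677.
  rho(1) = -0.304774 / 1.363677 = -0.2235.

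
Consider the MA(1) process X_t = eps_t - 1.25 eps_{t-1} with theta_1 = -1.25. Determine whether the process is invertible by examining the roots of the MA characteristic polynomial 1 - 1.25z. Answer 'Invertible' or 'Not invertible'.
\text{Not invertible}

The MA(q) characteristic polynomial is P(z) = 1 - 1.25z.
Invertibility requires all roots to lie outside the unit circle, i.e. |z| > 1 for every root.
This is linear in z: 1 + (-1.25) z = 0  =>  z = -1/(-1.25) = 0.8,  |z| = 0.8.
Moduli of all roots: 0.8000.
All moduli strictly greater than 1? No.
Verdict: Not invertible.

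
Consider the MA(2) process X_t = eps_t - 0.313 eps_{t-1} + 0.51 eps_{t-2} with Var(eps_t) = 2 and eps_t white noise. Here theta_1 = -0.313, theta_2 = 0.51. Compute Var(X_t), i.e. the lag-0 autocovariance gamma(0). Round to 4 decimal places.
\gamma(0) = 2.7161

For an MA(q) process X_t = eps_t + sum_i theta_i eps_{t-i} with
Var(eps_t) = sigma^2, the variance is
  gamma(0) = sigma^2 * (1 + sum_i theta_i^2).
  sum_i theta_i^2 = (-0.313)^2 + (0.51)^2 = 0.097969 + 0.2601 = 0.358069.
  gamma(0) = 2 * (1 + 0.358069) = 2 * 1.358069 = 2.716138, which rounds to 2.7161.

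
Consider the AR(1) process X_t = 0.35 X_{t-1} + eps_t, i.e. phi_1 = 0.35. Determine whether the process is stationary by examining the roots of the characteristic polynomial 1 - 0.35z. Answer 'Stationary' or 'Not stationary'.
\text{Stationary}

The AR(p) characteristic polynomial is P(z) = 1 - 0.35z.
Stationarity requires all roots to lie outside the unit circle, i.e. |z| > 1 for every root.
This is linear in z: 1 + (-0.35) z = 0  =>  z = -1/(-0.35) = 2.857143,  |z| = 2.857143.
Moduli of all roots: 2.8571.
All moduli strictly greater than 1? Yes.
Verdict: Stationary.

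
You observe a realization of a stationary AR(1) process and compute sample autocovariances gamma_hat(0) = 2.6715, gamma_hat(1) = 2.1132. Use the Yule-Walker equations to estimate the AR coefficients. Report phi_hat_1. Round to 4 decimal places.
\hat\phi_{1} = 0.7910

The Yule-Walker equations for an AR(p) process read, in matrix form,
  Gamma_p phi = r_p,   with   (Gamma_p)_{ij} = gamma(|i - j|),
                       (r_p)_i = gamma(i),   i,j = 1..p.
Substitute the sample gammas (Toeplitz matrix and right-hand side of size 1):
  Gamma_p = [[2.6715]]
  r_p     = [2.1132]
With p = 1 this is the single equation gamma(0) phi_1 = gamma(1):
  phi_hat_1 = gamma(1) / gamma(0) = 2.1132 / 2.6715 = 0.7910.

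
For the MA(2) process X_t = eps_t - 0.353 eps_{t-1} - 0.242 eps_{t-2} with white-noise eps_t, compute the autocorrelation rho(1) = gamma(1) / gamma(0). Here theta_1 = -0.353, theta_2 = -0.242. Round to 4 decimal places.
\rho(1) = -0.2261

For an MA(q) process with theta_0 = 1, the autocovariance is
  gamma(k) = sigma^2 * sum_{i=0..q-k} theta_i * theta_{i+k},
and rho(k) = gamma(k) / gamma(0). Sigma^2 cancels.
  numerator   = (1)*(-0.353) + (-0.353)*(-0.242) = -0.267574.
  denominator = (1)^2 + (-0.353)^2 + (-0.242)^2 = 1.183173.
  rho(1) = -0.267574 / 1.183173 = -0.2261.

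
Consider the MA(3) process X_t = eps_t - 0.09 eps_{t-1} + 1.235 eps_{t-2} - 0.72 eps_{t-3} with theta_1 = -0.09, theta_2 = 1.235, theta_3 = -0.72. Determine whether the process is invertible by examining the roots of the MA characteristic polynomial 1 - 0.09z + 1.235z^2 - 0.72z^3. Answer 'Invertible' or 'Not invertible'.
\text{Not invertible}

The MA(q) characteristic polynomial is P(z) = 1 - 0.09z + 1.235z^2 - 0.72z^3.
Invertibility requires all roots to lie outside the unit circle, i.e. |z| > 1 for every root.
Degree 3: look for a simple real root z0 first, then factor out (1 - z/z0) and solve the remaining quadratic.
Testing z0 = 2: P(2) = 1 + (-0.09)(2) + (1.235)(2)^2 + (-0.72)(2)^3
  = 1 + (-0.18) + (4.94) + (-5.76) = 0.  So z_0 = 2 is a root, |z_0| = 2.
Divide out the factor (1 - 0.5 z) = (1 - z/z0) (since 1/z0 = 0.5):
  P(z) = (1 - 0.5 z)(1 + (0.41) z + (1.44) z^2)
  [check: z-coef 0.41 - (0.5) = -0.09; z^2-coef 1.44 - (0.5)(0.41) = 1.235; z^3-coef -(0.5)(1.44) = -0.72.]
Remaining roots from the quadratic factor 1 + (0.41) z + (1.44) z^2:
  Set 1 + (0.41) z + (1.44) z^2 = 0, i.e. a z^2 + b z + c = 0 with a = 1.44, b = 0.41, c = 1.
  Discriminant D = b^2 - 4ac = (0.41)^2 - 4*(1.44)*1 = 0.1681 - (5.76) = -5.5919.
  D < 0, so the roots are the complex-conjugate pair z = (-b +/- i sqrt(-D)) / (2a) = -0.1424 +/- 0.8211i.
  For a conjugate pair |z|^2 = z * conj(z) = (product of roots) = c/a = 1/(1.44) = 0.694444, so |z| = sqrt(0.694444) = 0.8333 for both roots.
Moduli of all roots: 2.0000, 0.8333, 0.8333.
All moduli strictly greater than 1? No.
Verdict: Not invertible.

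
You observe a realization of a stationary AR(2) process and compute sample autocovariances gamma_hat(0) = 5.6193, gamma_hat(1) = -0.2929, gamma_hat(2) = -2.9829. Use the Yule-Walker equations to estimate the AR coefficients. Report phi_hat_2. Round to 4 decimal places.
\hat\phi_{2} = -0.5350

The Yule-Walker equations for an AR(p) process read, in matrix form,
  Gamma_p phi = r_p,   with   (Gamma_p)_{ij} = gamma(|i - j|),
                       (r_p)_i = gamma(i),   i,j = 1..p.
Substitute the sample gammas (Toeplitz matrix and right-hand side of size 2):
  Gamma_p = [[5.6193, -0.2929], [-0.2929, 5.6193]]
  r_p     = [-0.2929, -2.9829]
Written out:
  5.6193 phi_1 - 0.2929 phi_2 = -0.2929
  -0.2929 phi_1 + 5.6193 phi_2 = -2.9829
Solve by Cramer's rule:
  det = gamma(0)^2 - gamma(1)^2 = (5.6193)^2 - (-0.2929)^2 = 31.57653249 - 0.08579041 = 31.49074208
  phi_hat_1 = [gamma(1) gamma(0) - gamma(1) gamma(2)] / det = [(-0.2929)(5.6193) - (-0.2929)(-2.9829)] / 31.49074208 = -2.51958438 / 31.49074208 = -0.08
  phi_hat_2 = [gamma(0) gamma(2) - gamma(1)^2] / det = [(5.6193)(-2.9829) - (-0.2929)^2] / 31.49074208 = -16.84760038 / 31.49074208 = -0.535
So phi_hat = [-0.0800, -0.5350].
Therefore phi_hat_2 = -0.5350.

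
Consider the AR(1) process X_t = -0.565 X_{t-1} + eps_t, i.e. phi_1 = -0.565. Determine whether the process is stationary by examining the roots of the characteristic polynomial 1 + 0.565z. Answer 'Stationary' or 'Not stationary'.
\text{Stationary}

The AR(p) characteristic polynomial is P(z) = 1 + 0.565z.
Stationarity requires all roots to lie outside the unit circle, i.e. |z| > 1 for every root.
This is linear in z: 1 + (0.565) z = 0  =>  z = -1/(0.565) = -1.769912,  |z| = 1.769912.
Moduli of all roots: 1.7699.
All moduli strictly greater than 1? Yes.
Verdict: Stationary.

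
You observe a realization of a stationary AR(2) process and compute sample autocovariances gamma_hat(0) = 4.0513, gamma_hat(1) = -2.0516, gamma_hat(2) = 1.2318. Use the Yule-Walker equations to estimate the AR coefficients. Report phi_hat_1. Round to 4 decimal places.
\hat\phi_{1} = -0.4740

The Yule-Walker equations for an AR(p) process read, in matrix form,
  Gamma_p phi = r_p,   with   (Gamma_p)_{ij} = gamma(|i - j|),
                       (r_p)_i = gamma(i),   i,j = 1..p.
Substitute the sample gammas (Toeplitz matrix and right-hand side of size 2):
  Gamma_p = [[4.0513, -2.0516], [-2.0516, 4.0513]]
  r_p     = [-2.0516, 1.2318]
Written out:
  4.0513 phi_1 - 2.0516 phi_2 = -2.0516
  -2.0516 phi_1 + 4.0513 phi_2 = 1.2318
Solve by Cramer's rule:
  det = gamma(0)^2 - gamma(1)^2 = (4.0513)^2 - (-2.0516)^2 = 16.41303169 - 4.20906256 = 12.20396913
  phi_hat_1 = [gamma(1) gamma(0) - gamma(1) gamma(2)] / det = [(-2.0516)(4.0513) - (-2.0516)(1.2318)] / 12.20396913 = -5.7844862 / 12.20396913 = -0.474
  phi_hat_2 = [gamma(0) gamma(2) - gamma(1)^2] / det = [(4.0513)(1.2318) - (-2.0516)^2] / 12.20396913 = 0.78132878 / 12.20396913 = 0.064
So phi_hat = [-0.4740, 0.0640].
Therefore phi_hat_1 = -0.4740.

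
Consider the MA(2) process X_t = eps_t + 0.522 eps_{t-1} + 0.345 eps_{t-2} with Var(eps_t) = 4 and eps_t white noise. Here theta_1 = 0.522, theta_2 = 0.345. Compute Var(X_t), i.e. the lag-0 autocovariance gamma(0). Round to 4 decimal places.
\gamma(0) = 5.5660

For an MA(q) process X_t = eps_t + sum_i theta_i eps_{t-i} with
Var(eps_t) = sigma^2, the variance is
  gamma(0) = sigma^2 * (1 + sum_i theta_i^2).
  sum_i theta_i^2 = (0.522)^2 + (0.345)^2 = 0.272484 + 0.119025 = 0.391509.
  gamma(0) = 4 * (1 + 0.391509) = 4 * 1.391509 = 5.566036, which rounds to 5.5660.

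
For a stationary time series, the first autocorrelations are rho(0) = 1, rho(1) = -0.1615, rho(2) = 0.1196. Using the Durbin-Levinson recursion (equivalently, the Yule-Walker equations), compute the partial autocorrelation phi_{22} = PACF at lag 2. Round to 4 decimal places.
\phi_{22} = 0.0960

The PACF at lag k is phi_{kk}, the last component of the solution
to the Yule-Walker system G_k phi = r_k where
  (G_k)_{ij} = rho(|i - j|), (r_k)_i = rho(i), i,j = 1..k.
Equivalently, Durbin-Levinson gives phi_{kk} iteratively:
  phi_{11} = rho(1)
  phi_{kk} = [rho(k) - sum_{j=1..k-1} phi_{k-1,j} rho(k-j)]
            / [1 - sum_{j=1..k-1} phi_{k-1,j} rho(j)],
  phi_{k,j} = phi_{k-1,j} - phi_{kk} phi_{k-1,k-j},  j = 1..k-1.
Step k = 1:
  phi_11 = rho(1) = -0.1615.
Step k = 2:
  phi_22 = [rho(2) - phi_11 rho(1)] / [1 - phi_11 rho(1)] = [0.1196 - (-0.1615)(-0.1615)] / [1 - (-0.1615)(-0.1615)]
         = 0.09351775 / 0.97391775 = 0.096.
Therefore phi_{22} = 0.0960.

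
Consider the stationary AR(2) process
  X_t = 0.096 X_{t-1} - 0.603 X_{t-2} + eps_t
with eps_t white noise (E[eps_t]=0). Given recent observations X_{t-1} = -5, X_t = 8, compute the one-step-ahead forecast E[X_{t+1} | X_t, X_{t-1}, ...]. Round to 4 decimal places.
E[X_{t+1} \mid \mathcal F_t] = 3.7830

For an AR(p) model X_t = c + sum_i phi_i X_{t-i} + eps_t, the
one-step-ahead conditional mean is
  E[X_{t+1} | X_t, ...] = c + sum_i phi_i X_{t+1-i}.
Substitute known values:
  E[X_{t+1} | ...] = (0.096) * (8) + (-0.603) * (-5)
                   = 3.7830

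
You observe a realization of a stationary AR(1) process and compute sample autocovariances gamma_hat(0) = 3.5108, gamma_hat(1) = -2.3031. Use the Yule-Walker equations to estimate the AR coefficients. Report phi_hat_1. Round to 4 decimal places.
\hat\phi_{1} = -0.6560

The Yule-Walker equations for an AR(p) process read, in matrix form,
  Gamma_p phi = r_p,   with   (Gamma_p)_{ij} = gamma(|i - j|),
                       (r_p)_i = gamma(i),   i,j = 1..p.
Substitute the sample gammas (Toeplitz matrix and right-hand side of size 1):
  Gamma_p = [[3.5108]]
  r_p     = [-2.3031]
With p = 1 this is the single equation gamma(0) phi_1 = gamma(1):
  phi_hat_1 = gamma(1) / gamma(0) = -2.3031 / 3.5108 = -0.6560.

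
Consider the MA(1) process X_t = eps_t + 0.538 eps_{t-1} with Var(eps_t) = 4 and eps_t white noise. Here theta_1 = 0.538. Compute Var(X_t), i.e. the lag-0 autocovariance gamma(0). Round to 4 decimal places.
\gamma(0) = 5.1578

For an MA(q) process X_t = eps_t + sum_i theta_i eps_{t-i} with
Var(eps_t) = sigma^2, the variance is
  gamma(0) = sigma^2 * (1 + sum_i theta_i^2).
  sum_i theta_i^2 = (0.538)^2 = 0.289444.
  gamma(0) = 4 * (1 + 0.289444) = 4 * 1.289444 = 5.157776, which rounds to 5.1578.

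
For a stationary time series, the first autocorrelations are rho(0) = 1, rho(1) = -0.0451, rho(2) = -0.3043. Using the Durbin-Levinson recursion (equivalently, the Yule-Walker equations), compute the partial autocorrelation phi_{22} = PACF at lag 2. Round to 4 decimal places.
\phi_{22} = -0.3070

The PACF at lag k is phi_{kk}, the last component of the solution
to the Yule-Walker system G_k phi = r_k where
  (G_k)_{ij} = rho(|i - j|), (r_k)_i = rho(i), i,j = 1..k.
Equivalently, Durbin-Levinson gives phi_{kk} iteratively:
  phi_{11} = rho(1)
  phi_{kk} = [rho(k) - sum_{j=1..k-1} phi_{k-1,j} rho(k-j)]
            / [1 - sum_{j=1..k-1} phi_{k-1,j} rho(j)],
  phi_{k,j} = phi_{k-1,j} - phi_{kk} phi_{k-1,k-j},  j = 1..k-1.
Step k = 1:
  phi_11 = rho(1) = -0.0451.
Step k = 2:
  phi_22 = [rho(2) - phi_11 rho(1)] / [1 - phi_11 rho(1)] = [-0.3043 - (-0.0451)(-0.0451)] / [1 - (-0.0451)(-0.0451)]
         = -0.30633401 / 0.99796599 = -0.307.
Therefore phi_{22} = -0.3070.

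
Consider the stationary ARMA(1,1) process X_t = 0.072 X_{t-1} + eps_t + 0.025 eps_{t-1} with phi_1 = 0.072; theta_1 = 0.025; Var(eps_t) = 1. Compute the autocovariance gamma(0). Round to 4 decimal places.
\gamma(0) = 1.0095

Multiply the model equation by X_{t-k} and take expectations. With theta_0 = psi_0 = 1 and psi_j the MA(infinity) weights, this gives
  gamma(k) - sum_i phi_i gamma(k-i) = c_k,
  c_k = sigma^2 * sum_{j=k..q} theta_j psi_{j-k}   (c_k = 0 for k > q),
using gamma(-m) = gamma(m).
psi-weights needed (psi_j = theta_j + sum_i phi_i psi_{j-i}):
  psi_1 = theta_1 + phi_1 = 0.025 + (0.072) = 0.097
Right-hand sides:
  c_0 = sigma^2 (1 + theta_1 psi_1) = 1 * (1 + (0.025)(0.097)) = 1 * 1.002425 = 1.002425
  c_1 = sigma^2 theta_1 = 1 * (0.025) = 0.025
  c_2 = 0
Equations for k = 0 and k = 1 (AR order 1):
  gamma(0) = phi_1 gamma(1) + c_0
  gamma(1) = phi_1 gamma(0) + c_1
Substituting the second into the first: gamma(0) (1 - phi_1^2) = c_0 + phi_1 c_1, so
  gamma(0) = (c_0 + phi_1 c_1) / (1 - phi_1^2) = (1.002425 + (0.072)(0.025)) / (1 - (0.072)^2) = 1.004225 / 0.994816 = 1.009458.
Therefore gamma(0) = 1.0095 (to 4 decimal places).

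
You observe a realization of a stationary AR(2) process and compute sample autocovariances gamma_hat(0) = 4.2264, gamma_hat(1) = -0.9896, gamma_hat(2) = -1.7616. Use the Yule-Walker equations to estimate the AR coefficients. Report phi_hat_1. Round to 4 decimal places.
\hat\phi_{1} = -0.3510

The Yule-Walker equations for an AR(p) process read, in matrix form,
  Gamma_p phi = r_p,   with   (Gamma_p)_{ij} = gamma(|i - j|),
                       (r_p)_i = gamma(i),   i,j = 1..p.
Substitute the sample gammas (Toeplitz matrix and right-hand side of size 2):
  Gamma_p = [[4.2264, -0.9896], [-0.9896, 4.2264]]
  r_p     = [-0.9896, -1.7616]
Written out:
  4.2264 phi_1 - 0.9896 phi_2 = -0.9896
  -0.9896 phi_1 + 4.2264 phi_2 = -1.7616
Solve by Cramer's rule:
  det = gamma(0)^2 - gamma(1)^2 = (4.2264)^2 - (-0.9896)^2 = 17.86245696 - 0.97930816 = 16.8831488
  phi_hat_1 = [gamma(1) gamma(0) - gamma(1) gamma(2)] / det = [(-0.9896)(4.2264) - (-0.9896)(-1.7616)] / 16.8831488 = -5.9257248 / 16.8831488 = -0.351
  phi_hat_2 = [gamma(0) gamma(2) - gamma(1)^2] / det = [(4.2264)(-1.7616) - (-0.9896)^2] / 16.8831488 = -8.4245344 / 16.8831488 = -0.499
So phi_hat = [-0.3510, -0.4990].
Therefore phi_hat_1 = -0.3510.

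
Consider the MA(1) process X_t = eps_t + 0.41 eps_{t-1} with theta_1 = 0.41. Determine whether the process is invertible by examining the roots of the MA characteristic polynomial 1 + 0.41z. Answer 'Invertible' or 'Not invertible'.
\text{Invertible}

The MA(q) characteristic polynomial is P(z) = 1 + 0.41z.
Invertibility requires all roots to lie outside the unit circle, i.e. |z| > 1 for every root.
This is linear in z: 1 + (0.41) z = 0  =>  z = -1/(0.41) = -2.439024,  |z| = 2.439024.
Moduli of all roots: 2.4390.
All moduli strictly greater than 1? Yes.
Verdict: Invertible.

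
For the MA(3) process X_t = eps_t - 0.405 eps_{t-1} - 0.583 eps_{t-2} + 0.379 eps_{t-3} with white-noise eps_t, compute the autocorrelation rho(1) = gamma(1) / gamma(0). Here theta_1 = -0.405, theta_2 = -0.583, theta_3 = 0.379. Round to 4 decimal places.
\rho(1) = -0.2366

For an MA(q) process with theta_0 = 1, the autocovariance is
  gamma(k) = sigma^2 * sum_{i=0..q-k} theta_i * theta_{i+k},
and rho(k) = gamma(k) / gamma(0). Sigma^2 cancels.
  numerator   = (1)*(-0.405) + (-0.405)*(-0.583) + (-0.583)*(0.379) = -0.389842.
  denominator = (1)^2 + (-0.405)^2 + (-0.583)^2 + (0.379)^2 = 1.647555.
  rho(1) = -0.389842 / 1.647555 = -0.2366.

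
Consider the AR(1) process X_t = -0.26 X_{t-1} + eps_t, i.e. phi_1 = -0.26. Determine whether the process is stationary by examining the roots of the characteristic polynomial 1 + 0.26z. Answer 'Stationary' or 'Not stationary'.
\text{Stationary}

The AR(p) characteristic polynomial is P(z) = 1 + 0.26z.
Stationarity requires all roots to lie outside the unit circle, i.e. |z| > 1 for every root.
This is linear in z: 1 + (0.26) z = 0  =>  z = -1/(0.26) = -3.846154,  |z| = 3.846154.
Moduli of all roots: 3.8462.
All moduli strictly greater than 1? Yes.
Verdict: Stationary.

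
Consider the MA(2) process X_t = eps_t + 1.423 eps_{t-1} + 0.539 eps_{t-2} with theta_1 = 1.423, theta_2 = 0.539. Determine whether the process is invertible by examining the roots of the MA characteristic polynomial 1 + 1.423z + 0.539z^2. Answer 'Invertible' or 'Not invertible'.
\text{Invertible}

The MA(q) characteristic polynomial is P(z) = 1 + 1.423z + 0.539z^2.
Invertibility requires all roots to lie outside the unit circle, i.e. |z| > 1 for every root.
Set 1 + (1.423) z + (0.539) z^2 = 0, i.e. a z^2 + b z + c = 0 with a = 0.539, b = 1.423, c = 1.
Discriminant D = b^2 - 4ac = (1.423)^2 - 4*(0.539)*1 = 2.024929 - (2.156) = -0.131071.
D < 0, so the roots are the complex-conjugate pair z = (-b +/- i sqrt(-D)) / (2a) = -1.32 +/- 0.3358i.
For a conjugate pair |z|^2 = z * conj(z) = (product of roots) = c/a = 1/(0.539) = 1.855288, so |z| = sqrt(1.855288) = 1.3621 for both roots.
Moduli of all roots: 1.3621, 1.3621.
All moduli strictly greater than 1? Yes.
Verdict: Invertible.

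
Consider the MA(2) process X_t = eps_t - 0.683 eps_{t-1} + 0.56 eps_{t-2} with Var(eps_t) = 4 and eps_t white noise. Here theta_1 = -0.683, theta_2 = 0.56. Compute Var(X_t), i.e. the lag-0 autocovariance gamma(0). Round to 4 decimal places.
\gamma(0) = 7.1204

For an MA(q) process X_t = eps_t + sum_i theta_i eps_{t-i} with
Var(eps_t) = sigma^2, the variance is
  gamma(0) = sigma^2 * (1 + sum_i theta_i^2).
  sum_i theta_i^2 = (-0.683)^2 + (0.56)^2 = 0.466489 + 0.3136 = 0.780089.
  gamma(0) = 4 * (1 + 0.780089) = 4 * 1.780089 = 7.120356, which rounds to 7.1204.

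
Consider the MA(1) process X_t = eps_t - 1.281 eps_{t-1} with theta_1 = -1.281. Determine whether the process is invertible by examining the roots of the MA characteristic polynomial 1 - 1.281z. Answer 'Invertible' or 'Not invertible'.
\text{Not invertible}

The MA(q) characteristic polynomial is P(z) = 1 - 1.281z.
Invertibility requires all roots to lie outside the unit circle, i.e. |z| > 1 for every root.
This is linear in z: 1 + (-1.281) z = 0  =>  z = -1/(-1.281) = 0.78064,  |z| = 0.78064.
Moduli of all roots: 0.7806.
All moduli strictly greater than 1? No.
Verdict: Not invertible.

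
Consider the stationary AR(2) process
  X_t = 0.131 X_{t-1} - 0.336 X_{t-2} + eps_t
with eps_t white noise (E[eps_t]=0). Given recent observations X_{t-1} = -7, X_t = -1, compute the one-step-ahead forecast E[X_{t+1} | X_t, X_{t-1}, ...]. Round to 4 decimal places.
E[X_{t+1} \mid \mathcal F_t] = 2.2210

For an AR(p) model X_t = c + sum_i phi_i X_{t-i} + eps_t, the
one-step-ahead conditional mean is
  E[X_{t+1} | X_t, ...] = c + sum_i phi_i X_{t+1-i}.
Substitute known values:
  E[X_{t+1} | ...] = (0.131) * (-1) + (-0.336) * (-7)
                   = 2.2210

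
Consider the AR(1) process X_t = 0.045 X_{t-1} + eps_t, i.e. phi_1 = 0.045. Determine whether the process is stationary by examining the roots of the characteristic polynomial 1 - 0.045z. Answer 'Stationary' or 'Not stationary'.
\text{Stationary}

The AR(p) characteristic polynomial is P(z) = 1 - 0.045z.
Stationarity requires all roots to lie outside the unit circle, i.e. |z| > 1 for every root.
This is linear in z: 1 + (-0.045) z = 0  =>  z = -1/(-0.045) = 22.222222,  |z| = 22.222222.
Moduli of all roots: 22.2222.
All moduli strictly greater than 1? Yes.
Verdict: Stationary.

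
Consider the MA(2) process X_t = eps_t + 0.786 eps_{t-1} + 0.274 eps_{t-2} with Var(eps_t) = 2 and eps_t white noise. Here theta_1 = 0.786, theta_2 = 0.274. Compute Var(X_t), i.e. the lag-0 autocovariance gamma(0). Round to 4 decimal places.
\gamma(0) = 3.3857

For an MA(q) process X_t = eps_t + sum_i theta_i eps_{t-i} with
Var(eps_t) = sigma^2, the variance is
  gamma(0) = sigma^2 * (1 + sum_i theta_i^2).
  sum_i theta_i^2 = (0.786)^2 + (0.274)^2 = 0.617796 + 0.075076 = 0.692872.
  gamma(0) = 2 * (1 + 0.692872) = 2 * 1.692872 = 3.385744, which rounds to 3.3857.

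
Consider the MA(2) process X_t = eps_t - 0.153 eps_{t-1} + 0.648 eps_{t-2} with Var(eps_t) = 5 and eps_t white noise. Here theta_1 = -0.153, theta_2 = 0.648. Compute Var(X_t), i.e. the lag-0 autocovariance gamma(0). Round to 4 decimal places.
\gamma(0) = 7.2166

For an MA(q) process X_t = eps_t + sum_i theta_i eps_{t-i} with
Var(eps_t) = sigma^2, the variance is
  gamma(0) = sigma^2 * (1 + sum_i theta_i^2).
  sum_i theta_i^2 = (-0.153)^2 + (0.648)^2 = 0.023409 + 0.419904 = 0.443313.
  gamma(0) = 5 * (1 + 0.443313) = 5 * 1.443313 = 7.216565, which rounds to 7.2166.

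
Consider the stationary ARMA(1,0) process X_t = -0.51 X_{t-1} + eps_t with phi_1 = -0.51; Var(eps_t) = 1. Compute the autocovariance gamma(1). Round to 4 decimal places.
\gamma(1) = -0.6893

Multiply the model equation by X_{t-k} and take expectations. With theta_0 = psi_0 = 1 and psi_j the MA(infinity) weights, this gives
  gamma(k) - sum_i phi_i gamma(k-i) = c_k,
  c_k = sigma^2 * sum_{j=k..q} theta_j psi_{j-k}   (c_k = 0 for k > q),
using gamma(-m) = gamma(m).
Pure AR (q = 0): c_0 = sigma^2 = 1, c_k = 0 for k >= 1.
Equations for k = 0 and k = 1 (AR order 1):
  gamma(0) = phi_1 gamma(1) + c_0
  gamma(1) = phi_1 gamma(0) + c_1
Substituting the second into the first: gamma(0) (1 - phi_1^2) = c_0 + phi_1 c_1, so
  gamma(0) = c_0 / (1 - phi_1^2) = 1 / (1 - (-0.51)^2) = 1 / 0.7399 = 1.351534.
  gamma(1) = phi_1 gamma(0) = (-0.51)(1.351534) = -0.689282.
Therefore gamma(1) = -0.6893 (to 4 decimal places).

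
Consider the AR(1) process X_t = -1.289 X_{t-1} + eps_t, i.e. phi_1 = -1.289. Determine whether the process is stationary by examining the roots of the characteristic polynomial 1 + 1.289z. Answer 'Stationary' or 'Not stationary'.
\text{Not stationary}

The AR(p) characteristic polynomial is P(z) = 1 + 1.289z.
Stationarity requires all roots to lie outside the unit circle, i.e. |z| > 1 for every root.
This is linear in z: 1 + (1.289) z = 0  =>  z = -1/(1.289) = -0.775795,  |z| = 0.775795.
Moduli of all roots: 0.7758.
All moduli strictly greater than 1? No.
Verdict: Not stationary.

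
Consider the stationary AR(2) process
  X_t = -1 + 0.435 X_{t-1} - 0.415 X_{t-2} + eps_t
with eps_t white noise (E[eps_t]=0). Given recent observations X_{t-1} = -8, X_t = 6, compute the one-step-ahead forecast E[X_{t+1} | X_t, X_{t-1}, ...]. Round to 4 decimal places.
E[X_{t+1} \mid \mathcal F_t] = 4.9300

For an AR(p) model X_t = c + sum_i phi_i X_{t-i} + eps_t, the
one-step-ahead conditional mean is
  E[X_{t+1} | X_t, ...] = c + sum_i phi_i X_{t+1-i}.
Substitute known values:
  E[X_{t+1} | ...] = -1 + (0.435) * (6) + (-0.415) * (-8)
                   = 4.9300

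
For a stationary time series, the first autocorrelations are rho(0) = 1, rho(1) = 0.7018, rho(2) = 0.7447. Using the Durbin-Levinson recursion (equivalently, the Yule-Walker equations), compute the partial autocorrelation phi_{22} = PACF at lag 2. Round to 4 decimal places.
\phi_{22} = 0.4969

The PACF at lag k is phi_{kk}, the last component of the solution
to the Yule-Walker system G_k phi = r_k where
  (G_k)_{ij} = rho(|i - j|), (r_k)_i = rho(i), i,j = 1..k.
Equivalently, Durbin-Levinson gives phi_{kk} iteratively:
  phi_{11} = rho(1)
  phi_{kk} = [rho(k) - sum_{j=1..k-1} phi_{k-1,j} rho(k-j)]
            / [1 - sum_{j=1..k-1} phi_{k-1,j} rho(j)],
  phi_{k,j} = phi_{k-1,j} - phi_{kk} phi_{k-1,k-j},  j = 1..k-1.
Step k = 1:
  phi_11 = rho(1) = 0.7018.
Step k = 2:
  phi_22 = [rho(2) - phi_11 rho(1)] / [1 - phi_11 rho(1)] = [0.7447 - (0.7018)(0.7018)] / [1 - (0.7018)(0.7018)]
         = 0.25217676 / 0.50747676 = 0.4969.
Therefore phi_{22} = 0.4969.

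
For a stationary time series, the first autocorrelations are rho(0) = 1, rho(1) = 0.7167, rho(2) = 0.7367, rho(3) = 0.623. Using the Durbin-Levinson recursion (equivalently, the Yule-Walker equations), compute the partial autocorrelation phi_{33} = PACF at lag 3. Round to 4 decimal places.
\phi_{33} = 0.0220

The PACF at lag k is phi_{kk}, the last component of the solution
to the Yule-Walker system G_k phi = r_k where
  (G_k)_{ij} = rho(|i - j|), (r_k)_i = rho(i), i,j = 1..k.
Equivalently, Durbin-Levinson gives phi_{kk} iteratively:
  phi_{11} = rho(1)
  phi_{kk} = [rho(k) - sum_{j=1..k-1} phi_{k-1,j} rho(k-j)]
            / [1 - sum_{j=1..k-1} phi_{k-1,j} rho(j)],
  phi_{k,j} = phi_{k-1,j} - phi_{kk} phi_{k-1,k-j},  j = 1..k-1.
Step k = 1:
  phi_11 = rho(1) = 0.7167.
Step k = 2:
  phi_22 = [rho(2) - phi_11 rho(1)] / [1 - phi_11 rho(1)] = [0.7367 - (0.7167)(0.7167)] / [1 - (0.7167)(0.7167)]
         = 0.22304111 / 0.48634111 = 0.45861.
  Update: phi_21 = phi_11 - phi_22 phi_11 = 0.7167 - (0.45861)(0.7167) = 0.388014.
Step k = 3:
  phi_33 = [rho(3) - phi_21 rho(2) - phi_22 rho(1)] / [1 - phi_21 rho(1) - phi_22 rho(2)]
    numerator   = 0.623 - (0.388014)(0.7367) - (0.45861)(0.7167) = 0.00846406
    denominator = 1 - (0.388014)(0.7167) - (0.45861)(0.7367) = 0.38405213
  phi_33 = 0.00846406 / 0.38405213 = 0.022.
Therefore phi_{33} = 0.0220.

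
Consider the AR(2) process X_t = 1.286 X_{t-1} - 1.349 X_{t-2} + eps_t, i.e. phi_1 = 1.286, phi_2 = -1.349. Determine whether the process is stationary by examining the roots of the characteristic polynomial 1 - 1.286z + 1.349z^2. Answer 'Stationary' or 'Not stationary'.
\text{Not stationary}

The AR(p) characteristic polynomial is P(z) = 1 - 1.286z + 1.349z^2.
Stationarity requires all roots to lie outside the unit circle, i.e. |z| > 1 for every root.
Set 1 + (-1.286) z + (1.349) z^2 = 0, i.e. a z^2 + b z + c = 0 with a = 1.349, b = -1.286, c = 1.
Discriminant D = b^2 - 4ac = (-1.286)^2 - 4*(1.349)*1 = 1.653796 - (5.396) = -3.742204.
D < 0, so the roots are the complex-conjugate pair z = (-b +/- i sqrt(-D)) / (2a) = 0.4766 +/- 0.717i.
For a conjugate pair |z|^2 = z * conj(z) = (product of roots) = c/a = 1/(1.349) = 0.74129, so |z| = sqrt(0.74129) = 0.861 for both roots.
Moduli of all roots: 0.8610, 0.8610.
All moduli strictly greater than 1? No.
Verdict: Not stationary.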